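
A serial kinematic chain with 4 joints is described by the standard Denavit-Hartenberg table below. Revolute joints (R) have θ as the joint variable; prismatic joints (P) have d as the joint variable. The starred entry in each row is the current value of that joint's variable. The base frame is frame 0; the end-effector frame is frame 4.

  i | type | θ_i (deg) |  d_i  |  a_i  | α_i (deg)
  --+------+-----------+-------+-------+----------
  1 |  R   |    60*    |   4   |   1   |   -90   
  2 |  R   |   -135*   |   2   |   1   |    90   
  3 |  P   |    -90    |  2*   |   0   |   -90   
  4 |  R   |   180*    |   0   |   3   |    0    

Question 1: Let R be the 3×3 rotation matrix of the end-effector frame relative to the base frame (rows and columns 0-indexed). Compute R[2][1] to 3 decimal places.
End-effector y-axis (col 1 of R) = (-0.3536,-0.6124,-0.7071)
R[2][1] = -0.7071

-0.707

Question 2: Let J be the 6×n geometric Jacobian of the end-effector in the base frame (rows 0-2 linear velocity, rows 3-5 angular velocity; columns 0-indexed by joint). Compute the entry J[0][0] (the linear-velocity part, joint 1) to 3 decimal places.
-1.529

axis z_0 = ẑ; lever o_n−o_0 = (-4.8908,1.5289,3.2929)
cross product → J_v[:, 0] = (-1.5289,-4.8908,0.0000)
J_ω[:, 0] = z_0
entry J[0][0] = -1.5289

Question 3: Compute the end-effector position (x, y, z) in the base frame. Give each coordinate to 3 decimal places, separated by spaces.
after link 1: o_1 = (0.5000, 0.8660, 4.0000)
after link 2: o_2 = (-1.5856, 1.2537, 4.7071)
after link 3: o_3 = (-2.2927, 0.0289, 3.2929)
after link 4: o_4 = (-4.8908, 1.5289, 3.2929)

-4.891 1.529 3.293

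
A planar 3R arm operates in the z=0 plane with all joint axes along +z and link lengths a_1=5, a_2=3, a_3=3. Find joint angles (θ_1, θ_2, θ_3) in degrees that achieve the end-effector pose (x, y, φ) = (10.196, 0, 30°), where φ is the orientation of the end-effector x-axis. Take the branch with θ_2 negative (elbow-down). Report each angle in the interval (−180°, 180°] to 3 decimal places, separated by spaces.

0.003 -30.009 60.006

wrist centre = target − a_3·(cos φ, sin φ) = (7.5979, -1.5000)
cos θ_2 = (59.9784−5²−3²)/(2·5·3) = 0.8659; θ_2 = -30.0088° (elbow-down)
β = atan2(-1.5000,7.5979) = -11.1679°; ψ = atan2(-1.5004,7.5978) = -11.1709°
θ_1 = β − ψ = 0.0030°
θ_3 = φ − θ_1 − θ_2 = 60.0058° (wrapped to (-180°,180°])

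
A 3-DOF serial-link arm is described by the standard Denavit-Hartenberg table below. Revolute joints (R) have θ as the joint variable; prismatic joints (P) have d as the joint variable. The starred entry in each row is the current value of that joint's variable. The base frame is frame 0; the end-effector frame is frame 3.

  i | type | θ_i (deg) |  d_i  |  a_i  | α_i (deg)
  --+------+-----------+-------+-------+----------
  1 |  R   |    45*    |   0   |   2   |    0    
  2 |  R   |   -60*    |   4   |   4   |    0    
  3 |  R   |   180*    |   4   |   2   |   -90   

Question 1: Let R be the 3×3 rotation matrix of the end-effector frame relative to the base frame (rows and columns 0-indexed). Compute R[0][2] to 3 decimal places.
-0.259

End-effector z-axis (col 2 of R) = (-0.2588,-0.9659,0.0000)
R[0][2] = -0.2588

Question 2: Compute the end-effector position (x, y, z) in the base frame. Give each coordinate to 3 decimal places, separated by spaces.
after link 1: o_1 = (1.4142, 1.4142, 0.0000)
after link 2: o_2 = (5.2779, 0.3789, 4.0000)
after link 3: o_3 = (3.3461, 0.8966, 8.0000)

3.346 0.897 8.000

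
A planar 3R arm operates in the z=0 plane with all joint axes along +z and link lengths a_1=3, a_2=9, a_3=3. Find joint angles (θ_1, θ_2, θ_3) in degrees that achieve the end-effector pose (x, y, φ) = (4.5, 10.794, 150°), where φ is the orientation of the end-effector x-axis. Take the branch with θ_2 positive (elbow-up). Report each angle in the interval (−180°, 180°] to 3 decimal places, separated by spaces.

wrist centre = target − a_3·(cos φ, sin φ) = (7.0981, 9.2940)
cos θ_2 = (136.7611−3²−9²)/(2·3·9) = 0.8659; θ_2 = 30.0090° (elbow-up)
β = atan2(9.2940,7.0981) = 52.6301°; ψ = atan2(4.5012,10.7935) = 22.6376°
θ_1 = β − ψ = 29.9924°
θ_3 = φ − θ_1 − θ_2 = 89.9985° (wrapped to (-180°,180°])

29.992 30.009 89.999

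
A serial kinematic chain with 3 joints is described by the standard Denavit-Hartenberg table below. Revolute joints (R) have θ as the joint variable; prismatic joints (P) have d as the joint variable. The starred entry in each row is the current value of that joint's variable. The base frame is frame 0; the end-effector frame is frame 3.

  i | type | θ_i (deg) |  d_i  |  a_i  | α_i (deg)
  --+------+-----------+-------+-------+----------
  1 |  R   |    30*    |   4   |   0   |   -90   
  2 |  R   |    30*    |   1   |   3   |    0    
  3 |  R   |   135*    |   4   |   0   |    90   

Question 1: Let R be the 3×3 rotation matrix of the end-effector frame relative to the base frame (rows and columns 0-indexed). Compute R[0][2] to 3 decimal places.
0.224

End-effector z-axis (col 2 of R) = (0.2241,0.1294,-0.9659)
R[0][2] = 0.2241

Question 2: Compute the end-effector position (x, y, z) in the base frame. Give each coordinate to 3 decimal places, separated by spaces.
after link 1: o_1 = (0.0000, 0.0000, 4.0000)
after link 2: o_2 = (1.7500, 2.1651, 2.5000)
after link 3: o_3 = (-0.2500, 5.6292, 2.5000)

-0.250 5.629 2.500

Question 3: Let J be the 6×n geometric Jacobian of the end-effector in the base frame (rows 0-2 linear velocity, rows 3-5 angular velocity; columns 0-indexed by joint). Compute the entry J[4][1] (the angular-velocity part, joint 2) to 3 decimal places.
axis z_1 = (-0.5000,0.8660,0.0000); lever o_n−o_1 = (-0.2500,5.6292,-1.5000)
cross product → J_v[:, 1] = (-1.2990,-0.7500,-2.5981)
J_ω[:, 1] = z_1
entry J[4][1] = 0.8660

0.866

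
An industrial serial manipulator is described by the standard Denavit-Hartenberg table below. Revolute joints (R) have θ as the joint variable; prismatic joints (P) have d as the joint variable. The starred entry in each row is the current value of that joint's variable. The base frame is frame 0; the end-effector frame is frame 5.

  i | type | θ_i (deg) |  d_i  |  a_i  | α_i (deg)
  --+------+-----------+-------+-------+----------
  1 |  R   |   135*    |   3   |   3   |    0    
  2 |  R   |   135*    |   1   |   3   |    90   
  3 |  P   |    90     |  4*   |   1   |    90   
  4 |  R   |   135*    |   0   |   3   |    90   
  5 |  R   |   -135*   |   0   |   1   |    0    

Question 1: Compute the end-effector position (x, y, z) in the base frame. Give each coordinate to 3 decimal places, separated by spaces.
after link 1: o_1 = (-2.1213, 2.1213, 3.0000)
after link 2: o_2 = (-2.1213, -0.8787, 4.0000)
after link 3: o_3 = (-6.1213, -0.8787, 5.0000)
after link 4: o_4 = (-8.2426, -0.8787, 2.8787)
after link 5: o_5 = (-7.7426, -0.1716, 3.3787)

-7.743 -0.172 3.379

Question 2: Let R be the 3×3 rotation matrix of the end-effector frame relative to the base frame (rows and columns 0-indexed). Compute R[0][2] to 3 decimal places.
End-effector z-axis (col 2 of R) = (-0.7071,0.0000,0.7071)
R[0][2] = -0.7071

-0.707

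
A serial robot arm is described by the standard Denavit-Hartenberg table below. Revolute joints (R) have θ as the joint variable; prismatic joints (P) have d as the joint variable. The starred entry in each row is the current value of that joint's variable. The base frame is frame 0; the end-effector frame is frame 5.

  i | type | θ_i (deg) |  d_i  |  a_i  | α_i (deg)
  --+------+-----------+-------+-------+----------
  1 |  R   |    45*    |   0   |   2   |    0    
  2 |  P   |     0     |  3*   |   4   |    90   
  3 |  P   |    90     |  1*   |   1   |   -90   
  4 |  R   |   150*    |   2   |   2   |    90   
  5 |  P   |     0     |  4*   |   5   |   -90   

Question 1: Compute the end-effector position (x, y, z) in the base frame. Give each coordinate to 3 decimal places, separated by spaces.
after link 1: o_1 = (1.4142, 1.4142, 0.0000)
after link 2: o_2 = (4.2426, 4.2426, 3.0000)
after link 3: o_3 = (4.9497, 3.5355, 4.0000)
after link 4: o_4 = (2.8284, 2.8284, 2.2679)
after link 5: o_5 = (-1.3888, 7.0457, -0.0622)

-1.389 7.046 -0.062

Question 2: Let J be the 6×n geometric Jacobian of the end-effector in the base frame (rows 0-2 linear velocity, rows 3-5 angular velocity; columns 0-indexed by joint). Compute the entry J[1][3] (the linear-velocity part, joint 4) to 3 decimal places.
axis z_3 = (-0.7071,-0.7071,0.0000); lever o_n−o_3 = (-6.3386,3.5101,-4.0622)
cross product → J_v[:, 3] = (2.8724,-2.8724,-6.9641)
J_ω[:, 3] = z_3
entry J[1][3] = -2.8724

-2.872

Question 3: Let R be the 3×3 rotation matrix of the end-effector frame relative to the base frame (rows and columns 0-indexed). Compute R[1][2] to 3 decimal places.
-0.707

End-effector z-axis (col 2 of R) = (-0.7071,-0.7071,0.0000)
R[1][2] = -0.7071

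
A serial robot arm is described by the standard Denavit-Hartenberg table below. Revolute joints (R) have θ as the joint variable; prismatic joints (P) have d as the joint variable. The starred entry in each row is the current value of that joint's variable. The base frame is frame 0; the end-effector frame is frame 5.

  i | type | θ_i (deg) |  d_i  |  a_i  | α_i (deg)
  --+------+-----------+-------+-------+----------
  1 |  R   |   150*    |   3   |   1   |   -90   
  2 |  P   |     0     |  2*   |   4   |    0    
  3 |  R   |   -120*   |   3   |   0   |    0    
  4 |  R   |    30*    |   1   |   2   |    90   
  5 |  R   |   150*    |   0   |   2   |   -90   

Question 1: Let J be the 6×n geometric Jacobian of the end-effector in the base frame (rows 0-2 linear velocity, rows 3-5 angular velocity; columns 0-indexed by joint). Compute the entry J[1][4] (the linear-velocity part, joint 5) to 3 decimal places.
1.500

axis z_4 = (0.8660,-0.5000,0.0000); lever o_n−o_4 = (-0.5000,-0.8660,-1.7321)
cross product → J_v[:, 4] = (0.8660,1.5000,-1.0000)
J_ω[:, 4] = z_4
entry J[1][4] = 1.5000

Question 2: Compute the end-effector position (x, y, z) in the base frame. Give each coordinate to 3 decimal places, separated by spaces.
after link 1: o_1 = (-0.8660, 0.5000, 3.0000)
after link 2: o_2 = (-5.3301, 0.7679, 3.0000)
after link 3: o_3 = (-6.8301, -1.8301, 3.0000)
after link 4: o_4 = (-7.3301, -2.6962, 5.0000)
after link 5: o_5 = (-7.8301, -3.5622, 3.2679)

-7.830 -3.562 3.268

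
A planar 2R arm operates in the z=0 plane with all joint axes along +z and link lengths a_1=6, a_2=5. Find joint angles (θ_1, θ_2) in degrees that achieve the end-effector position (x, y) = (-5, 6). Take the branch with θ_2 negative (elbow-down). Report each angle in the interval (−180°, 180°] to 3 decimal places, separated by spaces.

169.611 -90.000

cos θ_2 = (61.0000−6²−5²)/(2·6·5) = 0.0000; θ_2 = -90.0000° (elbow-down)
β = atan2(6.0000,-5.0000) = 129.8056°; ψ = atan2(-5.0000,6.0000) = -39.8056°
θ_1 = β − ψ = 169.6111°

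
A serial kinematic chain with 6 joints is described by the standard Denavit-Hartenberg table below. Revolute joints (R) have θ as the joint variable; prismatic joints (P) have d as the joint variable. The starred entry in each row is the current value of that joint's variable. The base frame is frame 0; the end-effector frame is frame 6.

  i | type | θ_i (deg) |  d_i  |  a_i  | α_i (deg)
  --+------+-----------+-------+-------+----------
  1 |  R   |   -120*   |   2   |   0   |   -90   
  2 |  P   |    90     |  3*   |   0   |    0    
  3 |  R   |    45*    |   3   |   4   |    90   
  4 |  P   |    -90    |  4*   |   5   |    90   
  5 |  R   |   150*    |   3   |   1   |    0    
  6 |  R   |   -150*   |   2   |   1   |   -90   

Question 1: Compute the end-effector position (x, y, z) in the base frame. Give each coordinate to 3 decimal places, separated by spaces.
after link 1: o_1 = (0.0000, 0.0000, 2.0000)
after link 2: o_2 = (2.5981, -1.5000, 2.0000)
after link 3: o_3 = (6.6104, -0.5505, -0.8284)
after link 4: o_4 = (0.8660, -0.5000, -3.6569)
after link 5: o_5 = (0.3786, -3.0763, -1.8891)
after link 6: o_6 = (-1.1945, -3.8011, -0.4749)

-1.195 -3.801 -0.475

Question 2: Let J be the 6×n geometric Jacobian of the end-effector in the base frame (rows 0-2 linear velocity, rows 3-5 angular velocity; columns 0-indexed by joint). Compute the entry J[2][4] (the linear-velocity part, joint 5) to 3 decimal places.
axis z_4 = (-0.3536,-0.6124,0.7071); lever o_n−o_4 = (-2.0606,-3.3011,3.1820)
cross product → J_v[:, 4] = (0.3856,-0.3320,-0.0947)
J_ω[:, 4] = z_4
entry J[2][4] = -0.0947

-0.095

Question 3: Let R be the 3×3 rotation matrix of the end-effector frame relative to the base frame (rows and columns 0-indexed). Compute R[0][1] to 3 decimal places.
0.354

End-effector y-axis (col 1 of R) = (0.3536,0.6124,-0.7071)
R[0][1] = 0.3536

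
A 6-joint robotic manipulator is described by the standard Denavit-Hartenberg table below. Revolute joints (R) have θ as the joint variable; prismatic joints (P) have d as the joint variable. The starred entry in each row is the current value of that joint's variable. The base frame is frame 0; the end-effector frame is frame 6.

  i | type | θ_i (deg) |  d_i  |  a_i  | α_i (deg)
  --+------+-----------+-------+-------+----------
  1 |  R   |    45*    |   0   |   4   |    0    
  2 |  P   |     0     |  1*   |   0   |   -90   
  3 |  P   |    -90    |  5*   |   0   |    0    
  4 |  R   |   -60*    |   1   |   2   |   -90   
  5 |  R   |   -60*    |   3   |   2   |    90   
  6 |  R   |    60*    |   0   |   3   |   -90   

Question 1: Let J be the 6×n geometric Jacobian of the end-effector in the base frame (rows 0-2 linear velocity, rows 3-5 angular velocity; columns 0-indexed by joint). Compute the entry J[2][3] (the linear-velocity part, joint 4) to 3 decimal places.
0.449

axis z_3 = (-0.7071,0.7071,0.0000); lever o_n−o_3 = (-3.1676,2.5332,6.7231)
cross product → J_v[:, 3] = (4.7539,4.7539,0.4486)
J_ω[:, 3] = z_3
entry J[2][3] = 0.4486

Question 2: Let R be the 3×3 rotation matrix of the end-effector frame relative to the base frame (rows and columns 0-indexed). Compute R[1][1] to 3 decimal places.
End-effector y-axis (col 1 of R) = (-0.1768,-0.8839,0.4330)
R[1][1] = -0.8839

-0.884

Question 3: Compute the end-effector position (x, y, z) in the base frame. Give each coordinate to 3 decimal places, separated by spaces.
-3.875 8.897 7.723

after link 1: o_1 = (2.8284, 2.8284, 0.0000)
after link 2: o_2 = (2.8284, 2.8284, 1.0000)
after link 3: o_3 = (-0.7071, 6.3640, 1.0000)
after link 4: o_4 = (-2.6390, 5.8463, 2.0000)
after link 5: o_5 = (-3.4154, 7.5194, 5.0981)
after link 6: o_6 = (-3.8747, 8.8972, 7.7231)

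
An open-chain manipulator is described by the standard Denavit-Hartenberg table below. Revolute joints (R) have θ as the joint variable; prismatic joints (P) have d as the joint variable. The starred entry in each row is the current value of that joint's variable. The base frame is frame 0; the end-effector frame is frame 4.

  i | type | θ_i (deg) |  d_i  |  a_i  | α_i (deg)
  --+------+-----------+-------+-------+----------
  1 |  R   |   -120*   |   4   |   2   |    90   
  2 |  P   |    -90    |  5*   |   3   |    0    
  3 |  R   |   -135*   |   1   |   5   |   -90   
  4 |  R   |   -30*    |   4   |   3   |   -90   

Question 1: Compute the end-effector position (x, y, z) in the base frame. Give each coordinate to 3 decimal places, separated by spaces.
after link 1: o_1 = (-1.0000, -1.7321, 4.0000)
after link 2: o_2 = (-5.3301, 0.7679, 1.0000)
after link 3: o_3 = (-4.4284, 4.3298, 4.5355)
after link 4: o_4 = (-3.3947, 9.1203, 3.5442)

-3.395 9.120 3.544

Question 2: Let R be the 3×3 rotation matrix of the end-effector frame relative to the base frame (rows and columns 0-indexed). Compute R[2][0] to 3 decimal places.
End-effector x-axis (col 0 of R) = (-0.1268,0.7803,0.6124)
R[2][0] = 0.6124

0.612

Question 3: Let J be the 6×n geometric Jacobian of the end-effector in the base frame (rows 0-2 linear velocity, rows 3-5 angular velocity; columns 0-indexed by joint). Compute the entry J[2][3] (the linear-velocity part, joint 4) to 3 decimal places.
axis z_3 = (0.3536,0.6124,-0.7071); lever o_n−o_3 = (1.0337,4.7905,-0.9913)
cross product → J_v[:, 3] = (2.7803,-0.3805,1.0607)
J_ω[:, 3] = z_3
entry J[2][3] = 1.0607

1.061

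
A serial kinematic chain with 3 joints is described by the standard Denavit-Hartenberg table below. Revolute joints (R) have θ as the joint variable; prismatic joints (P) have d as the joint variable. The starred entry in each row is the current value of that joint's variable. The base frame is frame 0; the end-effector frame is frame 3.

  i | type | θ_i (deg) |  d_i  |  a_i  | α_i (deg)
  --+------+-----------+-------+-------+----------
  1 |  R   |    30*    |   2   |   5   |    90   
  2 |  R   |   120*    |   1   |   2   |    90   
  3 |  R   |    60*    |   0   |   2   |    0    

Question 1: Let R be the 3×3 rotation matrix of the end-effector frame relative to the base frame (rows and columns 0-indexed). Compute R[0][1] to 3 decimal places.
0.625

End-effector y-axis (col 1 of R) = (0.6250,-0.2165,-0.7500)
R[0][1] = 0.6250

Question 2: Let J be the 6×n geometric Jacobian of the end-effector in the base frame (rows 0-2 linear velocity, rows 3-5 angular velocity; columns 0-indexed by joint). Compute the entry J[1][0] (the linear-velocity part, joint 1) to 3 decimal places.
4.397

axis z_0 = ẑ; lever o_n−o_0 = (4.3971,-0.6160,4.5981)
cross product → J_v[:, 0] = (0.6160,4.3971,-0.0000)
J_ω[:, 0] = z_0
entry J[1][0] = 4.3971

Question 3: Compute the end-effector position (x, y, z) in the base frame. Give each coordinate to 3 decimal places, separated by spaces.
4.397 -0.616 4.598

after link 1: o_1 = (4.3301, 2.5000, 2.0000)
after link 2: o_2 = (3.9641, 1.1340, 3.7321)
after link 3: o_3 = (4.3971, -0.6160, 4.5981)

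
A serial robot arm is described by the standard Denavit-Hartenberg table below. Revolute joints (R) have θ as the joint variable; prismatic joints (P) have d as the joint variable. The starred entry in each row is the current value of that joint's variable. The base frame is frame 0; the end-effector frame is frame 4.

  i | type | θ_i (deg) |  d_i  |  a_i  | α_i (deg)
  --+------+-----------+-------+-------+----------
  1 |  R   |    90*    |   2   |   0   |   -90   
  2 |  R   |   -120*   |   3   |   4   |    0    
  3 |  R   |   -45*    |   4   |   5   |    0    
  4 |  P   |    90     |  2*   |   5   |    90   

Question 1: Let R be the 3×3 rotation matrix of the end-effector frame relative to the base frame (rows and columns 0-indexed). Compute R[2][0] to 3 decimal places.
0.966

End-effector x-axis (col 0 of R) = (0.0000,0.2588,0.9659)
R[2][0] = 0.9659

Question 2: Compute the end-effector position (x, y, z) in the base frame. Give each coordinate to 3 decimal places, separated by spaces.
-9.000 -5.536 11.588

after link 1: o_1 = (0.0000, 0.0000, 2.0000)
after link 2: o_2 = (-3.0000, -2.0000, 5.4641)
after link 3: o_3 = (-7.0000, -6.8296, 6.7582)
after link 4: o_4 = (-9.0000, -5.5355, 11.5878)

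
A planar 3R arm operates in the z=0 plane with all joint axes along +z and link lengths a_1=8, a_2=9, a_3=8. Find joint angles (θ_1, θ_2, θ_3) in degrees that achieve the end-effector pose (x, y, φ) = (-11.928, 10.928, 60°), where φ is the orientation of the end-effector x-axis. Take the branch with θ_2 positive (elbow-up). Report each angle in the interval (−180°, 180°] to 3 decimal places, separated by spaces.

wrist centre = target − a_3·(cos φ, sin φ) = (-15.9280, 3.9998)
cos θ_2 = (269.6996−8²−9²)/(2·8·9) = 0.8660; θ_2 = 30.0064° (elbow-up)
β = atan2(3.9998,-15.9280) = 165.9035°; ψ = atan2(4.5009,15.7937) = 15.9064°
θ_1 = β − ψ = 149.9971°
θ_3 = φ − θ_1 − θ_2 = -120.0035° (wrapped to (-180°,180°])

149.997 30.006 -120.004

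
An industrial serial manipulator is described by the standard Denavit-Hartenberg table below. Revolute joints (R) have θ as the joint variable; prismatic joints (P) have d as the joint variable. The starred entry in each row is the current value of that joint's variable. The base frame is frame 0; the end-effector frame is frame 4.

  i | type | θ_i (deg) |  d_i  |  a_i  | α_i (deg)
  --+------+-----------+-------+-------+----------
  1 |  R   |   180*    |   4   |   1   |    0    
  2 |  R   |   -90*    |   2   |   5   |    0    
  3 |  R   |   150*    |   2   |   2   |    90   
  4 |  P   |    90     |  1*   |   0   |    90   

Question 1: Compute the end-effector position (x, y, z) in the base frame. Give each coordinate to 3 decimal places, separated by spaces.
after link 1: o_1 = (-1.0000, 0.0000, 4.0000)
after link 2: o_2 = (-1.0000, 5.0000, 6.0000)
after link 3: o_3 = (-2.0000, 3.2679, 8.0000)
after link 4: o_4 = (-2.8660, 3.7679, 8.0000)

-2.866 3.768 8.000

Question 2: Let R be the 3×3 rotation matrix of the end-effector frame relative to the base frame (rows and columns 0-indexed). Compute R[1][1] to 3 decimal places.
End-effector y-axis (col 1 of R) = (-0.8660,0.5000,0.0000)
R[1][1] = 0.5000

0.500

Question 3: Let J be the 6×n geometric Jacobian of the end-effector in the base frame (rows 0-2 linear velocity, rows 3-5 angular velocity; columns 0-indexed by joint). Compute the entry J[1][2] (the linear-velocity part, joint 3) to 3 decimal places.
axis z_2 = (0.0000,0.0000,1.0000); lever o_n−o_2 = (-1.8660,-1.2321,2.0000)
cross product → J_v[:, 2] = (1.2321,-1.8660,0.0000)
J_ω[:, 2] = z_2
entry J[1][2] = -1.8660

-1.866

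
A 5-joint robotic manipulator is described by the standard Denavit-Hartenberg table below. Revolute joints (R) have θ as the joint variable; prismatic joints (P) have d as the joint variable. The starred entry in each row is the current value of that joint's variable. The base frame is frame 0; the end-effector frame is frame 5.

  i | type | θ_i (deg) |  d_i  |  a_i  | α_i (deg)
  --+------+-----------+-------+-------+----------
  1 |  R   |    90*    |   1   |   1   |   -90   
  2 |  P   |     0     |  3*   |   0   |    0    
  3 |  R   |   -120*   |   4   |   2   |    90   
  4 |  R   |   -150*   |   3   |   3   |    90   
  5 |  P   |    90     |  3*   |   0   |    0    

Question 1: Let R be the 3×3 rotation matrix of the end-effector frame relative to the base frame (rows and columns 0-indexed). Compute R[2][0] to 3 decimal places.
End-effector x-axis (col 0 of R) = (-0.0000,-0.8660,-0.5000)
R[2][0] = -0.5000

-0.500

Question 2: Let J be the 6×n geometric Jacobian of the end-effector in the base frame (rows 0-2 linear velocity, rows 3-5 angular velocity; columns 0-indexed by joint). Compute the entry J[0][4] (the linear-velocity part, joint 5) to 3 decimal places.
-0.866

prismatic axis z_4 = (-0.8660,0.2500,-0.4330)
J_v[:, 4] = z_4; J_ω[:, 4] = (0,0,0)
entry J[0][4] = -0.8660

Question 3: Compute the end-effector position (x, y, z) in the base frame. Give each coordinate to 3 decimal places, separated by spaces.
-8.098 -0.549 -2.317

after link 1: o_1 = (0.0000, 1.0000, 1.0000)
after link 2: o_2 = (-3.0000, 1.0000, 1.0000)
after link 3: o_3 = (-7.0000, 0.0000, 2.7321)
after link 4: o_4 = (-5.5000, -1.2990, -1.0179)
after link 5: o_5 = (-8.0981, -0.5490, -2.3170)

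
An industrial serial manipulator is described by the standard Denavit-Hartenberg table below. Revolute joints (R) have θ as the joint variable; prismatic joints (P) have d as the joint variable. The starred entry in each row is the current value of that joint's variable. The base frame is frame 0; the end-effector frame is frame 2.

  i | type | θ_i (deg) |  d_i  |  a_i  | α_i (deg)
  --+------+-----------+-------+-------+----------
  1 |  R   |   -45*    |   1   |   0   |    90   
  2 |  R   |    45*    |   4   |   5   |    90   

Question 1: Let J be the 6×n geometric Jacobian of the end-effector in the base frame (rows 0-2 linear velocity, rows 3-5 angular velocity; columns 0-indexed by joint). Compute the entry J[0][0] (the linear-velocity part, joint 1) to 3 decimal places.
5.328

axis z_0 = ẑ; lever o_n−o_0 = (-0.3284,-5.3284,4.5355)
cross product → J_v[:, 0] = (5.3284,-0.3284,0.0000)
J_ω[:, 0] = z_0
entry J[0][0] = 5.3284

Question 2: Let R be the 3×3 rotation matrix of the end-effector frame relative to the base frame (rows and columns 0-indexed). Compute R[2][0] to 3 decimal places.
End-effector x-axis (col 0 of R) = (0.5000,-0.5000,0.7071)
R[2][0] = 0.7071

0.707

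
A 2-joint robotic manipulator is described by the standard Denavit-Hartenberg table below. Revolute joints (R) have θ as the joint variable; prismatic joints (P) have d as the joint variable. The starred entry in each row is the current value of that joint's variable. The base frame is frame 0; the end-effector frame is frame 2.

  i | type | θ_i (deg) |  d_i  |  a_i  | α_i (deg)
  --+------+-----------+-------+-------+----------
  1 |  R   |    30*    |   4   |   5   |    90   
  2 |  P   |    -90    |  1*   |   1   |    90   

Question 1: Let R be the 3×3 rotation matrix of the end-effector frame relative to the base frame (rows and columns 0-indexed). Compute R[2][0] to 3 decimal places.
End-effector x-axis (col 0 of R) = (0.0000,-0.0000,-1.0000)
R[2][0] = -1.0000

-1.000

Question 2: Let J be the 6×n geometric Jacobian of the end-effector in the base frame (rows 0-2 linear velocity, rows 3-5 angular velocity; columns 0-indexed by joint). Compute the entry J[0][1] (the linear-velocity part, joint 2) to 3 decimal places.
prismatic axis z_1 = (0.5000,-0.8660,0.0000)
J_v[:, 1] = z_1; J_ω[:, 1] = (0,0,0)
entry J[0][1] = 0.5000

0.500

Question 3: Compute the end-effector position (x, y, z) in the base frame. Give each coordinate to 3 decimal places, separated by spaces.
after link 1: o_1 = (4.3301, 2.5000, 4.0000)
after link 2: o_2 = (4.8301, 1.6340, 3.0000)

4.830 1.634 3.000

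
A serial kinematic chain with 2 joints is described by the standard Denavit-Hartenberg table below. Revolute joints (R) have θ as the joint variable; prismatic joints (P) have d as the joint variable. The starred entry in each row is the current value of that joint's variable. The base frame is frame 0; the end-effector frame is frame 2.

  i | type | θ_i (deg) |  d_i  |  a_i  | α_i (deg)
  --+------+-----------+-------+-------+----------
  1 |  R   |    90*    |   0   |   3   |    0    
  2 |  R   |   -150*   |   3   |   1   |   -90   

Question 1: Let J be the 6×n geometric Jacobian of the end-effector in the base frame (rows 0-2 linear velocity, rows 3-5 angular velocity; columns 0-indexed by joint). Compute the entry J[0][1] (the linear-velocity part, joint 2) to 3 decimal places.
0.866

axis z_1 = (0.0000,0.0000,1.0000); lever o_n−o_1 = (0.5000,-0.8660,3.0000)
cross product → J_v[:, 1] = (0.8660,0.5000,-0.0000)
J_ω[:, 1] = z_1
entry J[0][1] = 0.8660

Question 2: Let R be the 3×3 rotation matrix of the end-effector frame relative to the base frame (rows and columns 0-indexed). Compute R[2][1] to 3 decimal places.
End-effector y-axis (col 1 of R) = (0.0000,0.0000,-1.0000)
R[2][1] = -1.0000

-1.000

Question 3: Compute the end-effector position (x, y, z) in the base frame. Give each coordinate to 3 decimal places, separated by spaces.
after link 1: o_1 = (0.0000, 3.0000, 0.0000)
after link 2: o_2 = (0.5000, 2.1340, 3.0000)

0.500 2.134 3.000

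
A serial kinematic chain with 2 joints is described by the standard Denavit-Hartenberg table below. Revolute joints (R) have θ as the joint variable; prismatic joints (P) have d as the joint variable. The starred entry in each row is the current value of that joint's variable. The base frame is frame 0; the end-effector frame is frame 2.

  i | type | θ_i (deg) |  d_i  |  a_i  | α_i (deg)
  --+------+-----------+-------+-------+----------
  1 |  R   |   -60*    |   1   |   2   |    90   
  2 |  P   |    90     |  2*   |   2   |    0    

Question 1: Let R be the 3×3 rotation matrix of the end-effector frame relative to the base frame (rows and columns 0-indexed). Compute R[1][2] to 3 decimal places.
-0.500

End-effector z-axis (col 2 of R) = (-0.8660,-0.5000,0.0000)
R[1][2] = -0.5000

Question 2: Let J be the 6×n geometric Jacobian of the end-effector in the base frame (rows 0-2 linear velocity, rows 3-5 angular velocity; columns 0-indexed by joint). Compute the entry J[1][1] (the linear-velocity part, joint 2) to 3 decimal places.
prismatic axis z_1 = (-0.8660,-0.5000,0.0000)
J_v[:, 1] = z_1; J_ω[:, 1] = (0,0,0)
entry J[1][1] = -0.5000

-0.500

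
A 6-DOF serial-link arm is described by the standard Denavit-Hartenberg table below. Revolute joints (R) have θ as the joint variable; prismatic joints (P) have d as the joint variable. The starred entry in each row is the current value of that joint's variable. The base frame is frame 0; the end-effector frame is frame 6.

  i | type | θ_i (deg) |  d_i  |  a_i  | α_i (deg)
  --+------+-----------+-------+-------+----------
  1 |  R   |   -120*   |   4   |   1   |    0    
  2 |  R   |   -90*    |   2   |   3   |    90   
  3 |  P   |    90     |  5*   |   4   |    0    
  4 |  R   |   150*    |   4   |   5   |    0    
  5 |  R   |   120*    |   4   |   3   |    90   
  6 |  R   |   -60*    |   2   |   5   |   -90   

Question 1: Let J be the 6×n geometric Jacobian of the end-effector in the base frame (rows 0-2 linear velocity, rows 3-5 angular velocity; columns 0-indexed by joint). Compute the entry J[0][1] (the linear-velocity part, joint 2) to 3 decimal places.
-10.508

axis z_1 = (0.0000,0.0000,1.0000); lever o_n−o_1 = (-0.8612,10.5083,-0.3301)
cross product → J_v[:, 1] = (-10.5083,-0.8612,0.0000)
J_ω[:, 1] = z_1
entry J[0][1] = -10.5083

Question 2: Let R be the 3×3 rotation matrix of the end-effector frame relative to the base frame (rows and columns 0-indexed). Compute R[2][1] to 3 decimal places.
End-effector y-axis (col 1 of R) = (-0.0000,0.0000,1.0000)
R[2][1] = 1.0000

1.000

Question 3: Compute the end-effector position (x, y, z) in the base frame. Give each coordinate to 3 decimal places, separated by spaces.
after link 1: o_1 = (-0.5000, -0.8660, 4.0000)
after link 2: o_2 = (-3.0981, 0.6340, 6.0000)
after link 3: o_3 = (-0.5981, 4.9641, 10.0000)
after link 4: o_4 = (3.5670, 7.1782, 5.6699)
after link 5: o_5 = (2.9689, 12.1423, 5.6699)
after link 6: o_6 = (-1.3612, 9.6423, 3.6699)

-1.361 9.642 3.670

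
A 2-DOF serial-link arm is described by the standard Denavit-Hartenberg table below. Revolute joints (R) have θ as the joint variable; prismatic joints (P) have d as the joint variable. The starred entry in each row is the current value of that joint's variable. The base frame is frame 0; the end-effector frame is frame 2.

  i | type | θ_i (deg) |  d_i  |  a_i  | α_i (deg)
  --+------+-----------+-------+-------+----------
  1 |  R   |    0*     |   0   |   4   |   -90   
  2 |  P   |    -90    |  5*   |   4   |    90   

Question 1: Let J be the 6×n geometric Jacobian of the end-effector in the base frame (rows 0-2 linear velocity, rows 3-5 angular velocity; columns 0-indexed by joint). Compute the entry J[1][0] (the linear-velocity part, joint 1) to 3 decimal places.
axis z_0 = ẑ; lever o_n−o_0 = (4.0000,5.0000,4.0000)
cross product → J_v[:, 0] = (-5.0000,4.0000,0.0000)
J_ω[:, 0] = z_0
entry J[1][0] = 4.0000

4.000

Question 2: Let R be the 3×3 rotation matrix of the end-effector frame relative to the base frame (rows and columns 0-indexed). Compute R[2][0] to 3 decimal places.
End-effector x-axis (col 0 of R) = (0.0000,-0.0000,1.0000)
R[2][0] = 1.0000

1.000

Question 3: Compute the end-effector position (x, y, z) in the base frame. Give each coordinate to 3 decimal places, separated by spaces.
after link 1: o_1 = (4.0000, 0.0000, 0.0000)
after link 2: o_2 = (4.0000, 5.0000, 4.0000)

4.000 5.000 4.000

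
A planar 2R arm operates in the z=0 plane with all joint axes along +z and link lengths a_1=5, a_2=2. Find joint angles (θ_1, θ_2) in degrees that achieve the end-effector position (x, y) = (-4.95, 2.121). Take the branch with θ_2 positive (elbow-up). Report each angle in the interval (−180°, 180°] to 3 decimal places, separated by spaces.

135.005 89.997

cos θ_2 = (29.0011−5²−2²)/(2·5·2) = 0.0001; θ_2 = 89.9967° (elbow-up)
β = atan2(2.1210,-4.9500) = 156.8056°; ψ = atan2(2.0000,5.0001) = 21.8010°
θ_1 = β − ψ = 135.0046°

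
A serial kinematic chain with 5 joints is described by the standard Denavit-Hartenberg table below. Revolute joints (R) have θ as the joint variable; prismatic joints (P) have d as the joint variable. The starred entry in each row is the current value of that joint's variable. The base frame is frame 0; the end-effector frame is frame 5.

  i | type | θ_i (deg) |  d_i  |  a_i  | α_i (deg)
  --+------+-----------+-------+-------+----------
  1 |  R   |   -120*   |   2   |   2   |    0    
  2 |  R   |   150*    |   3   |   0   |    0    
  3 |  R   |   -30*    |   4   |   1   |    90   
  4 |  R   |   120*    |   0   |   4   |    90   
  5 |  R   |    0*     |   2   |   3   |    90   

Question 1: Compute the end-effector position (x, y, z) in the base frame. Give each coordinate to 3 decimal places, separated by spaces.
-1.768 -1.732 16.062

after link 1: o_1 = (-1.0000, -1.7321, 2.0000)
after link 2: o_2 = (-1.0000, -1.7321, 5.0000)
after link 3: o_3 = (0.0000, -1.7321, 9.0000)
after link 4: o_4 = (-2.0000, -1.7321, 12.4641)
after link 5: o_5 = (-1.7679, -1.7321, 16.0622)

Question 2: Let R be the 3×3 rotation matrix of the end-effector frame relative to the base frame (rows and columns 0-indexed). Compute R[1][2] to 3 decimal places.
End-effector z-axis (col 2 of R) = (-0.0000,1.0000,-0.0000)
R[1][2] = 1.0000

1.000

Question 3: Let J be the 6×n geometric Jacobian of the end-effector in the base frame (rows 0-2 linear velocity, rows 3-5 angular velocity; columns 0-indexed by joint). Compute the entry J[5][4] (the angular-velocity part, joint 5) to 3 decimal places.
axis z_4 = (0.8660,0.0000,0.5000); lever o_n−o_4 = (0.2321,0.0000,3.5981)
cross product → J_v[:, 4] = (0.0000,-3.0000,0.0000)
J_ω[:, 4] = z_4
entry J[5][4] = 0.5000

0.500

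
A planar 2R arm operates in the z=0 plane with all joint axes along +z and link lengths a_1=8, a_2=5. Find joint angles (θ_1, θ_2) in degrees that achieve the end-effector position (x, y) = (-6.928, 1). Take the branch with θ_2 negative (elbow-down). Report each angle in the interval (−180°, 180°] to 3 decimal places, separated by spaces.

cos θ_2 = (48.9972−8²−5²)/(2·8·5) = -0.5000; θ_2 = -120.0023° (elbow-down)
β = atan2(1.0000,-6.9280) = 171.7866°; ψ = atan2(-4.3300,5.4998) = -38.2134°
θ_1 = β − ψ = 210.0000°

-150.000 -120.002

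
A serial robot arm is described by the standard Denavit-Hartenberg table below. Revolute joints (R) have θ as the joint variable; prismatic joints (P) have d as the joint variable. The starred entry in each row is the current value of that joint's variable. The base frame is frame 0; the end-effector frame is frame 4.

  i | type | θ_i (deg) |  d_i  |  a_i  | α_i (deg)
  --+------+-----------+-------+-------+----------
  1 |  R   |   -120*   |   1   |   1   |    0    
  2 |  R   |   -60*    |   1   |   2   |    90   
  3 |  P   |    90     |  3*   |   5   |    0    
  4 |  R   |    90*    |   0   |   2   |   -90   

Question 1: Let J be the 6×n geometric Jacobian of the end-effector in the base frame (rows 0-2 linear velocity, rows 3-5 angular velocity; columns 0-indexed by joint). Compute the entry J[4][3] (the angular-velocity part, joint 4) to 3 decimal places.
axis z_3 = (-0.0000,1.0000,0.0000); lever o_n−o_3 = (2.0000,0.0000,0.0000)
cross product → J_v[:, 3] = (-0.0000,0.0000,-2.0000)
J_ω[:, 3] = z_3
entry J[4][3] = 1.0000

1.000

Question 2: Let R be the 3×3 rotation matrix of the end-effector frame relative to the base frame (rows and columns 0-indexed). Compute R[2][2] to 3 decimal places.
-1.000

End-effector z-axis (col 2 of R) = (0.0000,0.0000,-1.0000)
R[2][2] = -1.0000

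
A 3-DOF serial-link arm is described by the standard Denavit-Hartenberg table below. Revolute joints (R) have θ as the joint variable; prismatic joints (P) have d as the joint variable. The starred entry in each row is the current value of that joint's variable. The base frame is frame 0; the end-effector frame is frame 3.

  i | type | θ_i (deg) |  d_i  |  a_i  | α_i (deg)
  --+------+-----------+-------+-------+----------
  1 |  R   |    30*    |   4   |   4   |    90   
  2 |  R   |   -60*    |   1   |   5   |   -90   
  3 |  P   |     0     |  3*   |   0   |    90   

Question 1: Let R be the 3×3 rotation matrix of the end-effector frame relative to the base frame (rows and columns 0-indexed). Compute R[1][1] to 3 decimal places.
0.433

End-effector y-axis (col 1 of R) = (0.7500,0.4330,0.5000)
R[1][1] = 0.4330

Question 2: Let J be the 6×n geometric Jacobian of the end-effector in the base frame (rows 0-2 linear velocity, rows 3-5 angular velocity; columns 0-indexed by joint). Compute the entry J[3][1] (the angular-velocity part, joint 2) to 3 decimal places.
0.500

axis z_1 = (0.5000,-0.8660,0.0000); lever o_n−o_1 = (4.9151,1.6830,-2.8301)
cross product → J_v[:, 1] = (2.4510,1.4151,5.0981)
J_ω[:, 1] = z_1
entry J[3][1] = 0.5000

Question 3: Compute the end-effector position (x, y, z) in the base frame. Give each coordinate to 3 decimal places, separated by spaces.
after link 1: o_1 = (3.4641, 2.0000, 4.0000)
after link 2: o_2 = (6.1292, 2.3840, -0.3301)
after link 3: o_3 = (8.3792, 3.6830, 1.1699)

8.379 3.683 1.170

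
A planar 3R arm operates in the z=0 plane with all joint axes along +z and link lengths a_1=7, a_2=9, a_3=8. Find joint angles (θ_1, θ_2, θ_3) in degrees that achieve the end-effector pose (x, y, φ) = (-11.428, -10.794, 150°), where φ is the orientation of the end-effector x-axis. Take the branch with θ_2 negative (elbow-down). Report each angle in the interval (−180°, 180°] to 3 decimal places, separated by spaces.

-89.995 -30.008 -89.997

wrist centre = target − a_3·(cos φ, sin φ) = (-4.4998, -14.7940)
cos θ_2 = (239.1106−7²−9²)/(2·7·9) = 0.8660; θ_2 = -30.0078° (elbow-down)
β = atan2(-14.7940,-4.4998) = -106.9179°; ψ = atan2(-4.5011,14.7936) = -16.9228°
θ_1 = β − ψ = -89.9951°
θ_3 = φ − θ_1 − θ_2 = -89.9971° (wrapped to (-180°,180°])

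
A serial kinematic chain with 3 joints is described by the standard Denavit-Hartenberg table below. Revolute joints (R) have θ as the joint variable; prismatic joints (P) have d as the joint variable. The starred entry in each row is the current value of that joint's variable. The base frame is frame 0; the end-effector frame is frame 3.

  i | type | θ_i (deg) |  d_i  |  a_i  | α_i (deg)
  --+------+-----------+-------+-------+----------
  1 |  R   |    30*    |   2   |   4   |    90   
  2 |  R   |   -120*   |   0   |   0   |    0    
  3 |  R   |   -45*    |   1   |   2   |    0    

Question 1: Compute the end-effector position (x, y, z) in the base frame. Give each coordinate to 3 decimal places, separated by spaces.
after link 1: o_1 = (3.4641, 2.0000, 2.0000)
after link 2: o_2 = (3.4641, 2.0000, 2.0000)
after link 3: o_3 = (2.2911, 0.1680, 1.4824)

2.291 0.168 1.482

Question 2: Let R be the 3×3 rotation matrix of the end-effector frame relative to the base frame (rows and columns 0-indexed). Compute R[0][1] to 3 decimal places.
End-effector y-axis (col 1 of R) = (0.2241,0.1294,-0.9659)
R[0][1] = 0.2241

0.224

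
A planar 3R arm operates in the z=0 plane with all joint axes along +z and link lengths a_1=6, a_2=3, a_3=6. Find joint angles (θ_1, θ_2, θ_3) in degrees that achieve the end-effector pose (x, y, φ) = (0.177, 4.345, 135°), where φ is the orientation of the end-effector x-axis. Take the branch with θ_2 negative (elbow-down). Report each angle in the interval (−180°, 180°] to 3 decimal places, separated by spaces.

30.002 -135.001 -120.001

wrist centre = target − a_3·(cos φ, sin φ) = (4.4196, 0.1024)
cos θ_2 = (19.5437−6²−3²)/(2·6·3) = -0.7071; θ_2 = -135.0010° (elbow-down)
β = atan2(0.1024,4.4196) = 1.3267°; ψ = atan2(-2.1213,3.8786) = -28.6749°
θ_1 = β − ψ = 30.0016°
θ_3 = φ − θ_1 − θ_2 = -120.0006° (wrapped to (-180°,180°])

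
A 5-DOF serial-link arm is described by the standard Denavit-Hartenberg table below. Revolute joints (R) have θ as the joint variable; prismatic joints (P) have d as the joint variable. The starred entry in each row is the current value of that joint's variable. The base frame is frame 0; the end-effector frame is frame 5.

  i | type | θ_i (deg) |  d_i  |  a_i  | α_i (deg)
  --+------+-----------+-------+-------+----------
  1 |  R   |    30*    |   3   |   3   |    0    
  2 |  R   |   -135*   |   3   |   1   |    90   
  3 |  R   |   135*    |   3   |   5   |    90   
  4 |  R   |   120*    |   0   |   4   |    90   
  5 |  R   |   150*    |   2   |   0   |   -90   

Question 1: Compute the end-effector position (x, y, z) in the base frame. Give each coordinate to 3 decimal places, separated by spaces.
-4.004 5.698 9.346

after link 1: o_1 = (2.5981, 1.5000, 3.0000)
after link 2: o_2 = (2.3393, 0.5341, 6.0000)
after link 3: o_3 = (0.3565, 4.7256, 9.5355)
after link 4: o_4 = (-3.3555, 4.2561, 8.1213)
after link 5: o_5 = (-4.0045, 5.6980, 9.3461)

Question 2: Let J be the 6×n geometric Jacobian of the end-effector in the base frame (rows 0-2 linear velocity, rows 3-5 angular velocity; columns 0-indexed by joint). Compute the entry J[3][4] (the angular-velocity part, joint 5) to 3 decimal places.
axis z_4 = (-0.3245,0.7209,0.6124); lever o_n−o_4 = (-0.6489,1.4418,1.2247)
cross product → J_v[:, 4] = (0.0000,-0.0000,0.0000)
J_ω[:, 4] = z_4
entry J[3][4] = -0.3245

-0.324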